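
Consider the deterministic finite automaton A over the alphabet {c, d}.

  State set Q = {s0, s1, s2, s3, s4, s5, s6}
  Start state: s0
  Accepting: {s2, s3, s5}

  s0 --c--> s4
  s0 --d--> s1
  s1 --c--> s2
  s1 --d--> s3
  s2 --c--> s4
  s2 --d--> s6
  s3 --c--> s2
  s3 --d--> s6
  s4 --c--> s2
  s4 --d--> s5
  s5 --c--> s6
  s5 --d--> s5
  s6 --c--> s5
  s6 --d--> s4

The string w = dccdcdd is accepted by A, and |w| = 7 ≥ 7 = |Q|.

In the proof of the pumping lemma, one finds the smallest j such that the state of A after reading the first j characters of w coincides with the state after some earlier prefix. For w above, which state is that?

State sequence: s0 -d-> s1 -c-> s2 -c-> s4 -d-> s5 -c-> s6 -d-> s4 -d-> s5
First repeat at step 6: s4 was already visited.

The earliest repeat is at step j = 6: A is in s4, which it already visited at step i = 3.
Since A has 7 states, any run of length ≥ 7 visits 7+1 states, so by pigeonhole some state repeats within the first 7 steps — that repeat gives the pumpable loop.

s4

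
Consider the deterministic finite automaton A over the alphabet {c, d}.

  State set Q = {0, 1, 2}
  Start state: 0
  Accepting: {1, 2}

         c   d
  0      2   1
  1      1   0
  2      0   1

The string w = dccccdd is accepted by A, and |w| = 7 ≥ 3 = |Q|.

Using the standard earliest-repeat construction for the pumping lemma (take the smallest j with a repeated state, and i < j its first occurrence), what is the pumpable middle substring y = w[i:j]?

c

State sequence: 0 -d-> 1 -c-> 1 -c-> 1 -c-> 1 -c-> 1 -d-> 0 -d-> 1
First repeat at step 2: 1 was already visited.

So i = 1, j = 2, giving x = w[0:1] = d, y = w[1:2] = c, z = w[2:7] = cccdd.
Check: |xy| = 2 ≤ 3 and |y| = 1 ≥ 1. Reading y takes A from 1 back to 1, so every xyⁱz is accepted.
With |Q| = 3, pigeonhole forces a state repeat no later than step 3; the substring read between the first and second visits to that state can be pumped.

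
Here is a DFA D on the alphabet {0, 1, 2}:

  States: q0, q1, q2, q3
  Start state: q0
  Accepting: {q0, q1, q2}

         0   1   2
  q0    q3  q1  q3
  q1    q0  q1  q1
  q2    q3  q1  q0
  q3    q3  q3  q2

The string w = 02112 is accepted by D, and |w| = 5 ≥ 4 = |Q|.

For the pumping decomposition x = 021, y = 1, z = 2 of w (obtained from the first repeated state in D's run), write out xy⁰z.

xy⁰z = xz = 021·2 = 0212.
Reading y = 1 takes D from q1 back to q1, so after x the machine is still in q1, and z then leads to the accepting state q1. Hence 0212 ∈ L(D).

0212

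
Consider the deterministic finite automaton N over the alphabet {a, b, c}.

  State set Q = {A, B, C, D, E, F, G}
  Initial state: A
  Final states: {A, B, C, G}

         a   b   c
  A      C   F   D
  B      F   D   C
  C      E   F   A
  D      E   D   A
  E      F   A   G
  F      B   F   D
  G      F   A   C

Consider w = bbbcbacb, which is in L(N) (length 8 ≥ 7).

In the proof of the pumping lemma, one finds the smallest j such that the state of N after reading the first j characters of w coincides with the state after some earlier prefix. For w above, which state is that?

Run of N on w = b b b c b a c b:
  step 0: A  (start)
  step 1: F  (read b: A→F)
  step 2: F  (read b: F→F)   ← first repeat (F seen earlier)
  step 3: F  (read b: F→F)
  step 4: D  (read c: F→D)
  step 5: D  (read b: D→D)
  step 6: E  (read a: D→E)
  step 7: G  (read c: E→G)
  step 8: A  (read b: G→A)

The earliest repeat is at step j = 2: N is in F, which it already visited at step i = 1.
Since N has 7 states, any run of length ≥ 7 visits 7+1 states, so by pigeonhole some state repeats within the first 7 steps — that repeat gives the pumpable loop.

F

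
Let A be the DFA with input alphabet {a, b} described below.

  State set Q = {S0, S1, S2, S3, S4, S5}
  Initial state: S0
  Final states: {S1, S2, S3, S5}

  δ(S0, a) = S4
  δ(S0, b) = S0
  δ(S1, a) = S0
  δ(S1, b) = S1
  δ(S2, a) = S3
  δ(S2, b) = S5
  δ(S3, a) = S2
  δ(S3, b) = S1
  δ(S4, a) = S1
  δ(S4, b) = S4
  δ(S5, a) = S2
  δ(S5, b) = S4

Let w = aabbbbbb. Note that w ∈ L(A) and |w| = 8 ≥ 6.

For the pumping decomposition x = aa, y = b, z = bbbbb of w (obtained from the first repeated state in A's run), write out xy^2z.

aabbbbbbb

xy^2z = aa·b·b·bbbbb = aabbbbbbb.
Reading y = b takes A from S1 back to S1, so after x·y·y the machine is still in S1, and z then leads to the accepting state S1. Hence aabbbbbbb ∈ L(A).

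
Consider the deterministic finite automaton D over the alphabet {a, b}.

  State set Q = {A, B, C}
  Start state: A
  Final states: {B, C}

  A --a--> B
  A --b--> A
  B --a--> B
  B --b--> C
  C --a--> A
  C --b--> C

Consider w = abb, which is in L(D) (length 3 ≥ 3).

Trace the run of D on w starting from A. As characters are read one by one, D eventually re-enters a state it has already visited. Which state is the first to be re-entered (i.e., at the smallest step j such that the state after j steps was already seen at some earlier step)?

C

State sequence: A -a-> B -b-> C -b-> C
First repeat at step 3: C was already visited.

The earliest repeat is at step j = 3: D is in C, which it already visited at step i = 2.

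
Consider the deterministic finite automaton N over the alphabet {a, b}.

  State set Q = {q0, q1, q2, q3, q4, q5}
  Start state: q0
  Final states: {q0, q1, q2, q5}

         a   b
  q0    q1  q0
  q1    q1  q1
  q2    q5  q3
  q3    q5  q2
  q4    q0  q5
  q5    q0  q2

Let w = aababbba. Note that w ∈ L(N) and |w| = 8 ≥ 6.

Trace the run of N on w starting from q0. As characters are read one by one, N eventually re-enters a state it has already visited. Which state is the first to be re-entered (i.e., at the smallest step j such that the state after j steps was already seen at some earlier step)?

q1

Run of N on w = a a b a b b b a:
  step 0: q0  (start)
  step 1: q1  (read a: q0→q1)
  step 2: q1  (read a: q1→q1)   ← first repeat (q1 seen earlier)
  step 3: q1  (read b: q1→q1)
  step 4: q1  (read a: q1→q1)
  step 5: q1  (read b: q1→q1)
  step 6: q1  (read b: q1→q1)
  step 7: q1  (read b: q1→q1)
  step 8: q1  (read a: q1→q1)

The earliest repeat is at step j = 2: N is in q1, which it already visited at step i = 1.
With |Q| = 6, pigeonhole forces a state repeat no later than step 6; the substring read between the first and second visits to that state can be pumped.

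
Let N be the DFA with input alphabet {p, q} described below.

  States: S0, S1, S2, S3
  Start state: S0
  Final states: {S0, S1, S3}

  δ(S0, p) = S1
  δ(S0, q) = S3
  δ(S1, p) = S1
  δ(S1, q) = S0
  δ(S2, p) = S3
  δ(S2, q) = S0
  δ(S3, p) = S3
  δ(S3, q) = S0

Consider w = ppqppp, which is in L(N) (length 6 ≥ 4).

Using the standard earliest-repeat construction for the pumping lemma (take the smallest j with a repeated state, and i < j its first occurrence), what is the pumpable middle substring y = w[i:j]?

p

Run of N on w = p p q p p p:
  step 0: S0  (start)
  step 1: S1  (read p: S0→S1)
  step 2: S1  (read p: S1→S1)   ← first repeat (S1 seen earlier)
  step 3: S0  (read q: S1→S0)
  step 4: S1  (read p: S0→S1)
  step 5: S1  (read p: S1→S1)
  step 6: S1  (read p: S1→S1)

So i = 1, j = 2, giving x = w[0:1] = p, y = w[1:2] = p, z = w[2:6] = qppp.
Check: |xy| = 2 ≤ 4 and |y| = 1 ≥ 1. Reading y takes N from S1 back to S1, so every xyⁱz is accepted.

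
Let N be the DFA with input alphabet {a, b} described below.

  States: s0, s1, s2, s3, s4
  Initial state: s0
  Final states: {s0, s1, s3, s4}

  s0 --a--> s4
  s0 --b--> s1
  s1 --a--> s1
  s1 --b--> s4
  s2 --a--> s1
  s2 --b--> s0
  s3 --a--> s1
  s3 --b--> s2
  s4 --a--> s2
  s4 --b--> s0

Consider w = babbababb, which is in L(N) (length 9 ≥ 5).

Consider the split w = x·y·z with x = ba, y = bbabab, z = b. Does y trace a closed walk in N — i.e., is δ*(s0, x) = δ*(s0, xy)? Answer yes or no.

no

Run of N on the first 8 characters of w = b a b b a b a b:
  step 0: s0  (start)
  step 1: s1  (read b: s0→s1)
  step 2: s1  (read a: s1→s1)
  step 3: s4  (read b: s1→s4)
  step 4: s0  (read b: s4→s0)
  step 5: s4  (read a: s0→s4)
  step 6: s0  (read b: s4→s0)
  step 7: s4  (read a: s0→s4)
  step 8: s0  (read b: s4→s0)

After x (step 2): s1. After xy (step 8): s0.
They differ (s1 ≠ s0), so y is not a cycle from the state after x; this split is not the one the pumping-lemma construction produces, and pumping y need not keep the string in L(N).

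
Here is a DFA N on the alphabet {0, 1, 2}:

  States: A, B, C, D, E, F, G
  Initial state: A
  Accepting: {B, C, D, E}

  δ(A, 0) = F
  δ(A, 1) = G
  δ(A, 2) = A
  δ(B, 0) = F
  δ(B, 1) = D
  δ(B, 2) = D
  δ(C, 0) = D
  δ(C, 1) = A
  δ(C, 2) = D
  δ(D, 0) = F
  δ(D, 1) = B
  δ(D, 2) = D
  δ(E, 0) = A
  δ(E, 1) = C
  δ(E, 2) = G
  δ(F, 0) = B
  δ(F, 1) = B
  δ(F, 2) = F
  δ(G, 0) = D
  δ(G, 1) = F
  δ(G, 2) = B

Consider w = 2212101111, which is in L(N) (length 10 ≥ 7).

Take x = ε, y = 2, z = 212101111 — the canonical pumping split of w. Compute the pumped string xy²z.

xy^2z = ε·2·2·212101111 = 22212101111.
Reading y = 2 takes N from A back to A, so after x·y·y the machine is still in A, and z then leads to the accepting state D. Hence 22212101111 ∈ L(N).

22212101111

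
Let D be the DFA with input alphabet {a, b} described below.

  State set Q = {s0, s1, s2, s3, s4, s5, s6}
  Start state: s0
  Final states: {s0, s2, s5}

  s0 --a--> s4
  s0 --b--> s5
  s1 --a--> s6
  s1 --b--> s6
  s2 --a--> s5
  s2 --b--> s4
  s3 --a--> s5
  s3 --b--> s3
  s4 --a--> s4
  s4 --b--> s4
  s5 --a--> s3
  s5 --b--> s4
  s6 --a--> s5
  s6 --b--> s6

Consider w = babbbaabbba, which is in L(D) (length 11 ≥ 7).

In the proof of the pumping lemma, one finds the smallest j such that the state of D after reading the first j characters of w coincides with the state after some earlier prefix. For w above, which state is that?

s3

State sequence: s0 -b-> s5 -a-> s3 -b-> s3 -b-> s3 -b-> s3 -a-> s5 -a-> s3 -b-> s3 -b-> s3 -b-> s3 -a-> s5
First repeat at step 3: s3 was already visited.

The earliest repeat is at step j = 3: D is in s3, which it already visited at step i = 2.
The DFA has 7 states, so the proof of the pumping lemma guarantees a repeated state among the first 7+1 visited; the segment between the two visits is the pumpable y.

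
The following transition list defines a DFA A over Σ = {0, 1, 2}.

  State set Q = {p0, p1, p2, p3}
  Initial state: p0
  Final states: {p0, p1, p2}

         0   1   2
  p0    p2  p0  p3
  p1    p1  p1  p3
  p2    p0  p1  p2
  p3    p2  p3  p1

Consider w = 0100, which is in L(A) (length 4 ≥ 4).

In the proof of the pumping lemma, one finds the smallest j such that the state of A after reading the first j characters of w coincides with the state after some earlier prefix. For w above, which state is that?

State sequence: p0 -0-> p2 -1-> p1 -0-> p1 -0-> p1
First repeat at step 3: p1 was already visited.

The earliest repeat is at step j = 3: A is in p1, which it already visited at step i = 2.
Pumping length from the standard proof: p = 4 (the number of states). The repeated state found above gives |xy| = j ≤ 4 and |y| = j − i ≥ 1.

p1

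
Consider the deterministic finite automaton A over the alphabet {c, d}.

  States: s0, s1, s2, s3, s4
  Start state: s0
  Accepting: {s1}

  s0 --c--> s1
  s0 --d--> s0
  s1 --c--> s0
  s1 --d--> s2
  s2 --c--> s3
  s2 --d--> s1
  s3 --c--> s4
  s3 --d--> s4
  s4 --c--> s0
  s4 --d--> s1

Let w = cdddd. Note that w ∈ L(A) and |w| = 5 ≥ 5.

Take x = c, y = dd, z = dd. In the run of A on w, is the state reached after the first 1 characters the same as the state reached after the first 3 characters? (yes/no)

State sequence: s0 -c-> s1 -d-> s2 -d-> s1

After x (step 1): s1. After xy (step 3): s1.
They match, so y = dd drives A around a cycle from s1 back to itself; pumping y any number of times keeps A in s1 before reading z, and xyⁱz ∈ L(A) for every i ≥ 0.

yes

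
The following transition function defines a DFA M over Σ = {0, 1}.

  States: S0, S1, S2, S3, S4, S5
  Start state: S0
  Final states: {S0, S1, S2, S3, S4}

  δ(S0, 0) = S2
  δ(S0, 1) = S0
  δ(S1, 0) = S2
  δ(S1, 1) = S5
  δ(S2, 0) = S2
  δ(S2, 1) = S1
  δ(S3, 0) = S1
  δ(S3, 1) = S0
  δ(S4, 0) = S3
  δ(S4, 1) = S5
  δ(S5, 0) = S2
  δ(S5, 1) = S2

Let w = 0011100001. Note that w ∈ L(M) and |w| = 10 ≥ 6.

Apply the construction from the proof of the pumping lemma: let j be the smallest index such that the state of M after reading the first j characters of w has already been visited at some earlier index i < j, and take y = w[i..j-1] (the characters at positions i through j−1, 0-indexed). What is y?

State sequence: S0 -0-> S2 -0-> S2 -1-> S1 -1-> S5 -1-> S2 -0-> S2 -0-> S2 -0-> S2 -0-> S2 -1-> S1
First repeat at step 2: S2 was already visited.

So i = 1, j = 2, giving x = w[0:1] = 0, y = w[1:2] = 0, z = w[2:10] = 11100001.
Check: |xy| = 2 ≤ 6 and |y| = 1 ≥ 1. Reading y takes M from S2 back to S2, so every xyⁱz is accepted.

0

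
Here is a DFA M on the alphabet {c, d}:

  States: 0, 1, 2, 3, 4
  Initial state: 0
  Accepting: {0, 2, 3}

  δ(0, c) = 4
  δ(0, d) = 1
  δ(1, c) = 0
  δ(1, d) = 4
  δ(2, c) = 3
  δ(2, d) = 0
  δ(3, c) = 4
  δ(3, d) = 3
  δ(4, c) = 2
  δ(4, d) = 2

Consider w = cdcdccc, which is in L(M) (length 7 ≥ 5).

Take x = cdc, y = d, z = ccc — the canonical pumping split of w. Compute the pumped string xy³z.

cdcdddccc

xy^3z = cdc·d·d·d·ccc = cdcdddccc.
Reading y = d takes M from 3 back to 3, so after x·y·y·y the machine is still in 3, and z then leads to the accepting state 3. Hence cdcdddccc ∈ L(M).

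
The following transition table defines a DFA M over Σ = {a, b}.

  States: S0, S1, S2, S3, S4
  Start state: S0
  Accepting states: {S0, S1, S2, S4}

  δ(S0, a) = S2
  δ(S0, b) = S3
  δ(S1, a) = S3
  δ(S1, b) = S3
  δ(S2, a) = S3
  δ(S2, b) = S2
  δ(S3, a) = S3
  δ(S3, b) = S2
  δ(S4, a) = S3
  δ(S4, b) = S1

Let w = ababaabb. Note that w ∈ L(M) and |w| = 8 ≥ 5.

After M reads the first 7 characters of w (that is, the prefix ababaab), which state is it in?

S2

State sequence: S0 -a-> S2 -b-> S2 -a-> S3 -b-> S2 -a-> S3 -a-> S3 -b-> S2

After reading 7 characters, M is in state S2.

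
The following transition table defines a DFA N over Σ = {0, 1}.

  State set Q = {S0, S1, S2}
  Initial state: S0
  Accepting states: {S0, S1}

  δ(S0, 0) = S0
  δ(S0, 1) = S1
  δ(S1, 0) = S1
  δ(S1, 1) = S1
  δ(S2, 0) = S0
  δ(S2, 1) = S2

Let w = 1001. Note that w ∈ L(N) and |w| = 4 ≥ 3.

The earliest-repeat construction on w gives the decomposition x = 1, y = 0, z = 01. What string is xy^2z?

xy^2z = 1·0·0·01 = 10001.
Reading y = 0 takes N from S1 back to S1, so after x·y·y the machine is still in S1, and z then leads to the accepting state S1. Hence 10001 ∈ L(N).

10001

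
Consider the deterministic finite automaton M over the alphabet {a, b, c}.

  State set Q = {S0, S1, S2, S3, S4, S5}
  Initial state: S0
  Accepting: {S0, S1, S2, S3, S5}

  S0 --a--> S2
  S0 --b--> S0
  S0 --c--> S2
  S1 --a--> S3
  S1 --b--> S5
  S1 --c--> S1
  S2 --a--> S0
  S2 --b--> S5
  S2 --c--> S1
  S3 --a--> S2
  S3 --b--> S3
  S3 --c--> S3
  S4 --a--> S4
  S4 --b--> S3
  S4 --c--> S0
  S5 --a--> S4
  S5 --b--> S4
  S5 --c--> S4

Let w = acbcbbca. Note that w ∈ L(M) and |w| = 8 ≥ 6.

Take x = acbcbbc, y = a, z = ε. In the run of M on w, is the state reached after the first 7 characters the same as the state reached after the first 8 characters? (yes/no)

Run of M on the first 8 characters of w = a c b c b b c a:
  step 0: S0  (start)
  step 1: S2  (read a: S0→S2)
  step 2: S1  (read c: S2→S1)
  step 3: S5  (read b: S1→S5)
  step 4: S4  (read c: S5→S4)
  step 5: S3  (read b: S4→S3)
  step 6: S3  (read b: S3→S3)
  step 7: S3  (read c: S3→S3)
  step 8: S2  (read a: S3→S2)

After x (step 7): S3. After xy (step 8): S2.
They differ (S3 ≠ S2), so y is not a cycle from the state after x; this split is not the one the pumping-lemma construction produces, and pumping y need not keep the string in L(M).

no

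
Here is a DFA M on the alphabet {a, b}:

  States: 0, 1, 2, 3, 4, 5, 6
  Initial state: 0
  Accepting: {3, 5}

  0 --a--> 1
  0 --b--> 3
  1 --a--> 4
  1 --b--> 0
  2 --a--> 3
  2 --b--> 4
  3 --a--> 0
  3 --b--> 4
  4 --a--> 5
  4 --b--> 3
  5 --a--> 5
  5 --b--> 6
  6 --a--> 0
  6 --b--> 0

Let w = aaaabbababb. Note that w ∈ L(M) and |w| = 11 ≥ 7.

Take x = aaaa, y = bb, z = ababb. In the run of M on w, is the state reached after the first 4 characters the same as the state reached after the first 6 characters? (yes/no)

no

Run of M on the first 6 characters of w = a a a a b b:
  step 0: 0  (start)
  step 1: 1  (read a: 0→1)
  step 2: 4  (read a: 1→4)
  step 3: 5  (read a: 4→5)
  step 4: 5  (read a: 5→5)
  step 5: 6  (read b: 5→6)
  step 6: 0  (read b: 6→0)

After x (step 4): 5. After xy (step 6): 0.
They differ (5 ≠ 0), so y is not a cycle from the state after x; this split is not the one the pumping-lemma construction produces, and pumping y need not keep the string in L(M).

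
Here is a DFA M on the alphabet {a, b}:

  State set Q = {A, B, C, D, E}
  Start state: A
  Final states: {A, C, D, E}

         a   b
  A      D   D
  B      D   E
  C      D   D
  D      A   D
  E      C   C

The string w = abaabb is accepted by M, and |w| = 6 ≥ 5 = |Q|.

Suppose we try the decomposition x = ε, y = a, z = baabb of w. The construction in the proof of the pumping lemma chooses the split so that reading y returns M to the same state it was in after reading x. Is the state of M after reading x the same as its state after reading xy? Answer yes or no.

no

State sequence: A -a-> D

After x (step 0): A. After xy (step 1): D.
They differ (A ≠ D), so y is not a cycle from the state after x; this split is not the one the pumping-lemma construction produces, and pumping y need not keep the string in L(M).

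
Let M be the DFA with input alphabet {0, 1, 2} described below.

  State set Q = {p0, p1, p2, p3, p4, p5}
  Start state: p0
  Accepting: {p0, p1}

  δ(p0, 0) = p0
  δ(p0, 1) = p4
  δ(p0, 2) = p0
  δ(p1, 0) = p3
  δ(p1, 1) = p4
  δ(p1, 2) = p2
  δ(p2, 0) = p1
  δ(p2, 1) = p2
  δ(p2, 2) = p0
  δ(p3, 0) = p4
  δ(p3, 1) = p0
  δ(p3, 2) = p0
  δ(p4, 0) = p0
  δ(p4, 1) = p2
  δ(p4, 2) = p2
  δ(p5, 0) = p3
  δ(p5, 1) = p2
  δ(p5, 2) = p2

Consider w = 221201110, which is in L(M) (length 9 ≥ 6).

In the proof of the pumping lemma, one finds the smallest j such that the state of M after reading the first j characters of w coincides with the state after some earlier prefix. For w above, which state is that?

p0

Run of M on w = 2 2 1 2 0 1 1 1 0:
  step 0: p0  (start)
  step 1: p0  (read 2: p0→p0)   ← first repeat (p0 seen earlier)
  step 2: p0  (read 2: p0→p0)
  step 3: p4  (read 1: p0→p4)
  step 4: p2  (read 2: p4→p2)
  step 5: p1  (read 0: p2→p1)
  step 6: p4  (read 1: p1→p4)
  step 7: p2  (read 1: p4→p2)
  step 8: p2  (read 1: p2→p2)
  step 9: p1  (read 0: p2→p1)

The earliest repeat is at step j = 1: M is in p0, which it already visited at step i = 0.
With |Q| = 6, pigeonhole forces a state repeat no later than step 6; the substring read between the first and second visits to that state can be pumped.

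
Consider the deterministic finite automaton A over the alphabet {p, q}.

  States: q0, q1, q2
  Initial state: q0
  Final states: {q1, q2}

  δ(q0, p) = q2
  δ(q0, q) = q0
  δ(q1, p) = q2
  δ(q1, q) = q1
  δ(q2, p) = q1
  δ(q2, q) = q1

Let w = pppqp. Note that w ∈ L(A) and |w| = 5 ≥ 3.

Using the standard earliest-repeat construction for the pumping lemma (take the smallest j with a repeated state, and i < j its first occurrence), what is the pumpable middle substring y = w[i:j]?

pp

Run of A on w = p p p q p:
  step 0: q0  (start)
  step 1: q2  (read p: q0→q2)
  step 2: q1  (read p: q2→q1)
  step 3: q2  (read p: q1→q2)   ← first repeat (q2 seen earlier)
  step 4: q1  (read q: q2→q1)
  step 5: q2  (read p: q1→q2)

So i = 1, j = 3, giving x = w[0:1] = p, y = w[1:3] = pp, z = w[3:5] = qp.
Check: |xy| = 3 ≤ 3 and |y| = 2 ≥ 1. Reading y takes A from q2 back to q2, so every xyⁱz is accepted.
Pumping length from the standard proof: p = 3 (the number of states). The repeated state found above gives |xy| = j ≤ 3 and |y| = j − i ≥ 1.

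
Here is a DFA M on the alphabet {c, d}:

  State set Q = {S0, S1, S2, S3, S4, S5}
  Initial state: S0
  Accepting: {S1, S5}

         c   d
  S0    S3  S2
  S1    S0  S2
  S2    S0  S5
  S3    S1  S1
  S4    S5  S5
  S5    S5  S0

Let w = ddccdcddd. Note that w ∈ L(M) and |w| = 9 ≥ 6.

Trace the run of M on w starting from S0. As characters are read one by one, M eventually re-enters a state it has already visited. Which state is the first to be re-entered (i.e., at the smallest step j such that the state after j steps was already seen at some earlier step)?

S5

State sequence: S0 -d-> S2 -d-> S5 -c-> S5 -c-> S5 -d-> S0 -c-> S3 -d-> S1 -d-> S2 -d-> S5
First repeat at step 3: S5 was already visited.

The earliest repeat is at step j = 3: M is in S5, which it already visited at step i = 2.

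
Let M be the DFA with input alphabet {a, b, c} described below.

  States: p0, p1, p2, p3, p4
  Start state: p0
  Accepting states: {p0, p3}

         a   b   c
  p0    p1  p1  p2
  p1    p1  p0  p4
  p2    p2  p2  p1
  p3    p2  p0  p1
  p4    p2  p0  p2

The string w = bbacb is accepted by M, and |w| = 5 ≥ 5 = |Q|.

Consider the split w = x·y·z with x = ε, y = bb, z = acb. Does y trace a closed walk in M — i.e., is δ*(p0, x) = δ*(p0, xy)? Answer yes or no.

yes

State sequence: p0 -b-> p1 -b-> p0

After x (step 0): p0. After xy (step 2): p0.
They match, so y = bb drives M around a cycle from p0 back to itself; pumping y any number of times keeps M in p0 before reading z, and xyⁱz ∈ L(M) for every i ≥ 0.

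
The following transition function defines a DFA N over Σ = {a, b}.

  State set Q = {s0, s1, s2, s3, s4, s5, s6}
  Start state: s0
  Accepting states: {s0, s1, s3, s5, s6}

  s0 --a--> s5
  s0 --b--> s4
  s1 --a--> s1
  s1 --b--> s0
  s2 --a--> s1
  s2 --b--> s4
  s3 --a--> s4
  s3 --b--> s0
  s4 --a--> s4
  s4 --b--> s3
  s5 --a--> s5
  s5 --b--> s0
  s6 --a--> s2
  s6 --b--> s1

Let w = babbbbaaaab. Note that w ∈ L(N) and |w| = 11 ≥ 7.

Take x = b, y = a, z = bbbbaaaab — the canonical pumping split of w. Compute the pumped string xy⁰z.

xy⁰z = xz = b·bbbbaaaab = bbbbbaaaab.
Reading y = a takes N from s4 back to s4, so after x the machine is still in s4, and z then leads to the accepting state s3. Hence bbbbbaaaab ∈ L(N).

bbbbbaaaab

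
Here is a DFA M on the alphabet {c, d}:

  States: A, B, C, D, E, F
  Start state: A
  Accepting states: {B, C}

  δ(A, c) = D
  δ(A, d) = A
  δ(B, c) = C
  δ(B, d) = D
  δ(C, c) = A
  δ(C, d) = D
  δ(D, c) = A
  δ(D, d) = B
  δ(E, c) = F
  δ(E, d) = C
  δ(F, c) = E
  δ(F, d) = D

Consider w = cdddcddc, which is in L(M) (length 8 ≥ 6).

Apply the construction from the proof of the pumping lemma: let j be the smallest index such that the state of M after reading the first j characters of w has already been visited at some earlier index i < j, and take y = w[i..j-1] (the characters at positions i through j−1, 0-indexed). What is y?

State sequence: A -c-> D -d-> B -d-> D -d-> B -c-> C -d-> D -d-> B -c-> C
First repeat at step 3: D was already visited.

So i = 1, j = 3, giving x = w[0:1] = c, y = w[1:3] = dd, z = w[3:8] = dcddc.
Check: |xy| = 3 ≤ 6 and |y| = 2 ≥ 1. Reading y takes M from D back to D, so every xyⁱz is accepted.
The DFA has 6 states, so the proof of the pumping lemma guarantees a repeated state among the first 6+1 visited; the segment between the two visits is the pumpable y.

dd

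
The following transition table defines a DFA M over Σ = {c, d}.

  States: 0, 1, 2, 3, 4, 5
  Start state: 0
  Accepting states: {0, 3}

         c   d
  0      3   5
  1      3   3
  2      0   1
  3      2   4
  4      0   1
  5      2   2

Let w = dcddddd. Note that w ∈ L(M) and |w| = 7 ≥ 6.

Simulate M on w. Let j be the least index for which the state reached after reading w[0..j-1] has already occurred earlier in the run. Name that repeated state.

1

State sequence: 0 -d-> 5 -c-> 2 -d-> 1 -d-> 3 -d-> 4 -d-> 1 -d-> 3
First repeat at step 6: 1 was already visited.

The earliest repeat is at step j = 6: M is in 1, which it already visited at step i = 3.
The DFA has 6 states, so the proof of the pumping lemma guarantees a repeated state among the first 6+1 visited; the segment between the two visits is the pumpable y.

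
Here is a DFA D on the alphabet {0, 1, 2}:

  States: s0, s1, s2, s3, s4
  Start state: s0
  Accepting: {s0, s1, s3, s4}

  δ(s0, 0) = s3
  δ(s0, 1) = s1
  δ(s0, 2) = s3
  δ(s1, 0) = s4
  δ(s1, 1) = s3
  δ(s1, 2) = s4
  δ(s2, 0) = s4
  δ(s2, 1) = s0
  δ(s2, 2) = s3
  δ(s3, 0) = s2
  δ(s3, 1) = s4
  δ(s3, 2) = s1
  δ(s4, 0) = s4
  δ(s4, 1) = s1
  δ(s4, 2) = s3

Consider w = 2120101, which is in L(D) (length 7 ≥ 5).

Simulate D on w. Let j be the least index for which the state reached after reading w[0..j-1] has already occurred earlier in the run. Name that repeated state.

s3

State sequence: s0 -2-> s3 -1-> s4 -2-> s3 -0-> s2 -1-> s0 -0-> s3 -1-> s4
First repeat at step 3: s3 was already visited.

The earliest repeat is at step j = 3: D is in s3, which it already visited at step i = 1.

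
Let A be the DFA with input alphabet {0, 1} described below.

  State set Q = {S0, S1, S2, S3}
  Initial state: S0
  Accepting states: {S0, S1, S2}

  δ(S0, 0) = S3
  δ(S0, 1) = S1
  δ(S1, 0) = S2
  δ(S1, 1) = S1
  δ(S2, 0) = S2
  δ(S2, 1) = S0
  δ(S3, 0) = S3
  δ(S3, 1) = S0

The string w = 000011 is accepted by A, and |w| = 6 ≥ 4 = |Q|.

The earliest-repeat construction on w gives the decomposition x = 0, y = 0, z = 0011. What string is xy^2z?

0000011

xy^2z = 0·0·0·0011 = 0000011.
Reading y = 0 takes A from S3 back to S3, so after x·y·y the machine is still in S3, and z then leads to the accepting state S1. Hence 0000011 ∈ L(A).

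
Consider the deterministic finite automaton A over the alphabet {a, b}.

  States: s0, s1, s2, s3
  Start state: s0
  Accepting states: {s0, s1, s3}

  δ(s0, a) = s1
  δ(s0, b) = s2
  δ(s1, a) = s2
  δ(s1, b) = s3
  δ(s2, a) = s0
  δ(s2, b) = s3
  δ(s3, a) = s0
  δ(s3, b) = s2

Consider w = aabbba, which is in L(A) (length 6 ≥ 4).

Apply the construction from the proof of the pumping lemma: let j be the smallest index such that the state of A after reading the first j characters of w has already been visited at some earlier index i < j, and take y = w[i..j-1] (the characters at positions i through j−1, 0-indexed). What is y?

bb

Run of A on w = a a b b b a:
  step 0: s0  (start)
  step 1: s1  (read a: s0→s1)
  step 2: s2  (read a: s1→s2)
  step 3: s3  (read b: s2→s3)
  step 4: s2  (read b: s3→s2)   ← first repeat (s2 seen earlier)
  step 5: s3  (read b: s2→s3)
  step 6: s0  (read a: s3→s0)

So i = 2, j = 4, giving x = w[0:2] = aa, y = w[2:4] = bb, z = w[4:6] = ba.
Check: |xy| = 4 ≤ 4 and |y| = 2 ≥ 1. Reading y takes A from s2 back to s2, so every xyⁱz is accepted.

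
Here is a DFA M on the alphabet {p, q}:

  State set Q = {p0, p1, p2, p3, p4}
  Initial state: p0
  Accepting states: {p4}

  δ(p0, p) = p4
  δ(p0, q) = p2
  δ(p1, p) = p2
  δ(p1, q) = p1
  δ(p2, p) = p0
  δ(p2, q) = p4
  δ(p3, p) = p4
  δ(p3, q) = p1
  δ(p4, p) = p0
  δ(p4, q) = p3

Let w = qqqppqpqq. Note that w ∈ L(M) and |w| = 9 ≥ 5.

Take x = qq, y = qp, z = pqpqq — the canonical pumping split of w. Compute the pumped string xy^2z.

xy^2z = qq·qp·qp·pqpqq = qqqpqppqpqq.
Reading y = qp takes M from p4 back to p4, so after x·y·y the machine is still in p4, and z then leads to the accepting state p4. Hence qqqpqppqpqq ∈ L(M).

qqqpqppqpqq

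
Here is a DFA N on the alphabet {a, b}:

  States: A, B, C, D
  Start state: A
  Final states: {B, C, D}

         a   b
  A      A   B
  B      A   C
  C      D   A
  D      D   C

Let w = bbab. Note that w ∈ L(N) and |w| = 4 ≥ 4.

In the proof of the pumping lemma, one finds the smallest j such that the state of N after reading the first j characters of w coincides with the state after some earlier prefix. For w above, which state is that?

C

State sequence: A -b-> B -b-> C -a-> D -b-> C
First repeat at step 4: C was already visited.

The earliest repeat is at step j = 4: N is in C, which it already visited at step i = 2.
Pumping length from the standard proof: p = 4 (the number of states). The repeated state found above gives |xy| = j ≤ 4 and |y| = j − i ≥ 1.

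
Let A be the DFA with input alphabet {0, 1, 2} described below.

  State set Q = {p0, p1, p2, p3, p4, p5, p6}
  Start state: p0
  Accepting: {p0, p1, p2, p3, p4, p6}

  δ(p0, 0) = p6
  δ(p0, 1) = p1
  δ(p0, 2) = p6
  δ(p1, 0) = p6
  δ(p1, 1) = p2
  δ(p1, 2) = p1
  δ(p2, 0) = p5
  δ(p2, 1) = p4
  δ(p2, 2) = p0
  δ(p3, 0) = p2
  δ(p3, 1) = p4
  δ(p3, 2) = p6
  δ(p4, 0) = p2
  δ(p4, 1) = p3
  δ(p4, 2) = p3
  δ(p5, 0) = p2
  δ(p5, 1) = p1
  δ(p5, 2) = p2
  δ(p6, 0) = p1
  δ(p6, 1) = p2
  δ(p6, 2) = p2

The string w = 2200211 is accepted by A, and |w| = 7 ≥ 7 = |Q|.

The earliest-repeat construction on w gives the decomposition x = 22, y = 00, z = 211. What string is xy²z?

220000211

xy^2z = 22·00·00·211 = 220000211.
Reading y = 00 takes A from p2 back to p2, so after x·y·y the machine is still in p2, and z then leads to the accepting state p2. Hence 220000211 ∈ L(A).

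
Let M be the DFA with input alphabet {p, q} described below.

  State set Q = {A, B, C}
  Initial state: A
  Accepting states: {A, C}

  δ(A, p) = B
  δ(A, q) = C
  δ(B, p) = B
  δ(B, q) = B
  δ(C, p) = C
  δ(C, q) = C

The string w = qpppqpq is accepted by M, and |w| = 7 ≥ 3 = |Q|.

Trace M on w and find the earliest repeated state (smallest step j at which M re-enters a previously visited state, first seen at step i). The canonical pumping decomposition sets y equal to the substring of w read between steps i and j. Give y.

Run of M on w = q p p p q p q:
  step 0: A  (start)
  step 1: C  (read q: A→C)
  step 2: C  (read p: C→C)   ← first repeat (C seen earlier)
  step 3: C  (read p: C→C)
  step 4: C  (read p: C→C)
  step 5: C  (read q: C→C)
  step 6: C  (read p: C→C)
  step 7: C  (read q: C→C)

So i = 1, j = 2, giving x = w[0:1] = q, y = w[1:2] = p, z = w[2:7] = ppqpq.
Check: |xy| = 2 ≤ 3 and |y| = 1 ≥ 1. Reading y takes M from C back to C, so every xyⁱz is accepted.

p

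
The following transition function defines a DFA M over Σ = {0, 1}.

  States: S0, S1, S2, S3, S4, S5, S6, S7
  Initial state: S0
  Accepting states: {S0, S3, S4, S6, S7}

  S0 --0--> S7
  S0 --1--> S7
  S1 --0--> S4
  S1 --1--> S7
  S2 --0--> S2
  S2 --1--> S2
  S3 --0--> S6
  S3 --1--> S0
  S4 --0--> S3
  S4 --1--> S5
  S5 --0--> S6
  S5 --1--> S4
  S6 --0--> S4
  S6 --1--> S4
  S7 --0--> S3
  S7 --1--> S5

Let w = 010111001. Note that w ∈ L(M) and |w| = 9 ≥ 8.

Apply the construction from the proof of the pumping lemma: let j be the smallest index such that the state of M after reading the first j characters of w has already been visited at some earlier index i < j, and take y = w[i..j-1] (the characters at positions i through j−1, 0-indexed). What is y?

State sequence: S0 -0-> S7 -1-> S5 -0-> S6 -1-> S4 -1-> S5 -1-> S4 -0-> S3 -0-> S6 -1-> S4
First repeat at step 5: S5 was already visited.

So i = 2, j = 5, giving x = w[0:2] = 01, y = w[2:5] = 011, z = w[5:9] = 1001.
Check: |xy| = 5 ≤ 8 and |y| = 3 ≥ 1. Reading y takes M from S5 back to S5, so every xyⁱz is accepted.

011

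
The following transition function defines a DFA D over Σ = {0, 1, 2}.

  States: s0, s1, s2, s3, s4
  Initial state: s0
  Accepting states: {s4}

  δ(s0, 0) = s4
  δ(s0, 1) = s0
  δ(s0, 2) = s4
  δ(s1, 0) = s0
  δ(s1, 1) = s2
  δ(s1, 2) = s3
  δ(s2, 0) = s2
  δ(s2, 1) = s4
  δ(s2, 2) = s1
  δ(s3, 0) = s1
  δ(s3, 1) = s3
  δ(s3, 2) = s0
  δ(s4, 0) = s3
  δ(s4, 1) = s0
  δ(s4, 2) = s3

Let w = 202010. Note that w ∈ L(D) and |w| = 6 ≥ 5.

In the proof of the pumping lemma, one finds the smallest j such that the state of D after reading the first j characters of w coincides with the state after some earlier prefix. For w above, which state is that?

State sequence: s0 -2-> s4 -0-> s3 -2-> s0 -0-> s4 -1-> s0 -0-> s4
First repeat at step 3: s0 was already visited.

The earliest repeat is at step j = 3: D is in s0, which it already visited at step i = 0.
Pumping length from the standard proof: p = 5 (the number of states). The repeated state found above gives |xy| = j ≤ 5 and |y| = j − i ≥ 1.

s0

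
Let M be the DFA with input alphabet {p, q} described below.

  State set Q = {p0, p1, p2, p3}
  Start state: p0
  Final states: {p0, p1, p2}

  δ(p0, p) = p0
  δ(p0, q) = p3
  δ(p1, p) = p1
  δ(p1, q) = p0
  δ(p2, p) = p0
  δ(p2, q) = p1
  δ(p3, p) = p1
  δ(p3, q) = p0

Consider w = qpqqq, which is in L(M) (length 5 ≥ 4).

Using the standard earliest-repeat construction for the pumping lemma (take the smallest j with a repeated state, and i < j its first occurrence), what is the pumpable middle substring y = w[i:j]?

Run of M on w = q p q q q:
  step 0: p0  (start)
  step 1: p3  (read q: p0→p3)
  step 2: p1  (read p: p3→p1)
  step 3: p0  (read q: p1→p0)   ← first repeat (p0 seen earlier)
  step 4: p3  (read q: p0→p3)
  step 5: p0  (read q: p3→p0)

So i = 0, j = 3, giving x = w[0:0] = ε, y = w[0:3] = qpq, z = w[3:5] = qq.
Check: |xy| = 3 ≤ 4 and |y| = 3 ≥ 1. Reading y takes M from p0 back to p0, so every xyⁱz is accepted.
Since M has 4 states, any run of length ≥ 4 visits 4+1 states, so by pigeonhole some state repeats within the first 4 steps — that repeat gives the pumpable loop.

qpq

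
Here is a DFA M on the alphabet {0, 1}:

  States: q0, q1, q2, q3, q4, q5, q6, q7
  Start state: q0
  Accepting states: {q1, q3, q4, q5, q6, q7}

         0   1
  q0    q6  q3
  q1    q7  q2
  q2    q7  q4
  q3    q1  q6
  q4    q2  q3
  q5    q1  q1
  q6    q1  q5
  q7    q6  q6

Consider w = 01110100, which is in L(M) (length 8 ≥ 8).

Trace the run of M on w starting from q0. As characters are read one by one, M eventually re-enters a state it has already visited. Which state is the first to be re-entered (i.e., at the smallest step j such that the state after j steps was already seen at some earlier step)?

Run of M on w = 0 1 1 1 0 1 0 0:
  step 0: q0  (start)
  step 1: q6  (read 0: q0→q6)
  step 2: q5  (read 1: q6→q5)
  step 3: q1  (read 1: q5→q1)
  step 4: q2  (read 1: q1→q2)
  step 5: q7  (read 0: q2→q7)
  step 6: q6  (read 1: q7→q6)   ← first repeat (q6 seen earlier)
  step 7: q1  (read 0: q6→q1)
  step 8: q7  (read 0: q1→q7)

The earliest repeat is at step j = 6: M is in q6, which it already visited at step i = 1.
Since M has 8 states, any run of length ≥ 8 visits 8+1 states, so by pigeonhole some state repeats within the first 8 steps — that repeat gives the pumpable loop.

q6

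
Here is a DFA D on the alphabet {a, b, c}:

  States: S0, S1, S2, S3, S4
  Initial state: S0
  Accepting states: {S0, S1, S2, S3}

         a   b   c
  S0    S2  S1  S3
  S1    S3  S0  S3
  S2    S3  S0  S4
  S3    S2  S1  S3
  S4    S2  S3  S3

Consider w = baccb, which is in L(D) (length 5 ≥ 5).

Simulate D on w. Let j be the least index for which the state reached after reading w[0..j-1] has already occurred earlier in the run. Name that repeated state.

State sequence: S0 -b-> S1 -a-> S3 -c-> S3 -c-> S3 -b-> S1
First repeat at step 3: S3 was already visited.

The earliest repeat is at step j = 3: D is in S3, which it already visited at step i = 2.
Pumping length from the standard proof: p = 5 (the number of states). The repeated state found above gives |xy| = j ≤ 5 and |y| = j − i ≥ 1.

S3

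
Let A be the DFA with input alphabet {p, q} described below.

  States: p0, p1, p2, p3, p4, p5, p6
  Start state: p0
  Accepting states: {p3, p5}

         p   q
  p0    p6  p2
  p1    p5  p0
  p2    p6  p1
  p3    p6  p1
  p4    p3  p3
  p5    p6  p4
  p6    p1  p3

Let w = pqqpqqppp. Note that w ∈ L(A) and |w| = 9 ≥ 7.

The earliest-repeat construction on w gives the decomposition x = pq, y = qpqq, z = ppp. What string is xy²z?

pqqpqqqpqqppp

xy^2z = pq·qpqq·qpqq·ppp = pqqpqqqpqqppp.
Reading y = qpqq takes A from p3 back to p3, so after x·y·y the machine is still in p3, and z then leads to the accepting state p5. Hence pqqpqqqpqqppp ∈ L(A).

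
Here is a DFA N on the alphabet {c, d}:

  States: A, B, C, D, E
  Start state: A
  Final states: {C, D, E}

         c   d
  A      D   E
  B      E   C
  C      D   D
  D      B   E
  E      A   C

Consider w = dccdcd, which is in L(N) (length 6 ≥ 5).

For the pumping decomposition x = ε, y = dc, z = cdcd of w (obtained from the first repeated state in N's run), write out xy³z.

xy^3z = ε·dc·dc·dc·cdcd = dcdcdccdcd.
Reading y = dc takes N from A back to A, so after x·y·y·y the machine is still in A, and z then leads to the accepting state E. Hence dcdcdccdcd ∈ L(N).

dcdcdccdcd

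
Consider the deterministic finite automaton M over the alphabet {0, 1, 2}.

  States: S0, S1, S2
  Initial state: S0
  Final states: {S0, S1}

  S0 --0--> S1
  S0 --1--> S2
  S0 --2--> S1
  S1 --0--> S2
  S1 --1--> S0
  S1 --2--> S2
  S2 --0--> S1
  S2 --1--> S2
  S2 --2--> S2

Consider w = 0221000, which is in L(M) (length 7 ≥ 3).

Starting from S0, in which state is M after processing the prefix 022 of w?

Run of M on the first 3 characters of w = 0 2 2:
  step 0: S0  (start)
  step 1: S1  (read 0: S0→S1)
  step 2: S2  (read 2: S1→S2)
  step 3: S2  (read 2: S2→S2)

After reading 3 characters, M is in state S2.
(This kind of state-tracing is the core of the pumping-lemma construction: with 3 states, pigeonhole forces a repeat within the first 3 steps.)

S2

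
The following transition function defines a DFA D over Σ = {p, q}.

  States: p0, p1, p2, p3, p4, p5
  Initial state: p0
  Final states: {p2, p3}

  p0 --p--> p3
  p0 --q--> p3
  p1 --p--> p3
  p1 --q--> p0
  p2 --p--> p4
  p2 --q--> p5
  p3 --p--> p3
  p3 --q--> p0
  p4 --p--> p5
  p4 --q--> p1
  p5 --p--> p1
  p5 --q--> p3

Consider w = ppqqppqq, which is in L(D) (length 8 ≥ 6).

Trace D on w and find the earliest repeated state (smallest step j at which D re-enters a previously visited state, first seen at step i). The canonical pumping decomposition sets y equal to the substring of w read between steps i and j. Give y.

p

Run of D on w = p p q q p p q q:
  step 0: p0  (start)
  step 1: p3  (read p: p0→p3)
  step 2: p3  (read p: p3→p3)   ← first repeat (p3 seen earlier)
  step 3: p0  (read q: p3→p0)
  step 4: p3  (read q: p0→p3)
  step 5: p3  (read p: p3→p3)
  step 6: p3  (read p: p3→p3)
  step 7: p0  (read q: p3→p0)
  step 8: p3  (read q: p0→p3)

So i = 1, j = 2, giving x = w[0:1] = p, y = w[1:2] = p, z = w[2:8] = qqppqq.
Check: |xy| = 2 ≤ 6 and |y| = 1 ≥ 1. Reading y takes D from p3 back to p3, so every xyⁱz is accepted.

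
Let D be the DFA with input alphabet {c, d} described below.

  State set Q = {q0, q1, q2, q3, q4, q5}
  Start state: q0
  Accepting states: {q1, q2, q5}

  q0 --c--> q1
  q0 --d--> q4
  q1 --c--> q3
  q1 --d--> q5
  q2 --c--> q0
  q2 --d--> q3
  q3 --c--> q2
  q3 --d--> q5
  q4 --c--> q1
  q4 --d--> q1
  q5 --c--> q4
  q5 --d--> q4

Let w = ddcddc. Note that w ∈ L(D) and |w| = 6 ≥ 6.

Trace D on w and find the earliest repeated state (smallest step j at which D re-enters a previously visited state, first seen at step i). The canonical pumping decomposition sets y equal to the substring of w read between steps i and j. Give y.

dcdd

Run of D on w = d d c d d c:
  step 0: q0  (start)
  step 1: q4  (read d: q0→q4)
  step 2: q1  (read d: q4→q1)
  step 3: q3  (read c: q1→q3)
  step 4: q5  (read d: q3→q5)
  step 5: q4  (read d: q5→q4)   ← first repeat (q4 seen earlier)
  step 6: q1  (read c: q4→q1)

So i = 1, j = 5, giving x = w[0:1] = d, y = w[1:5] = dcdd, z = w[5:6] = c.
Check: |xy| = 5 ≤ 6 and |y| = 4 ≥ 1. Reading y takes D from q4 back to q4, so every xyⁱz is accepted.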